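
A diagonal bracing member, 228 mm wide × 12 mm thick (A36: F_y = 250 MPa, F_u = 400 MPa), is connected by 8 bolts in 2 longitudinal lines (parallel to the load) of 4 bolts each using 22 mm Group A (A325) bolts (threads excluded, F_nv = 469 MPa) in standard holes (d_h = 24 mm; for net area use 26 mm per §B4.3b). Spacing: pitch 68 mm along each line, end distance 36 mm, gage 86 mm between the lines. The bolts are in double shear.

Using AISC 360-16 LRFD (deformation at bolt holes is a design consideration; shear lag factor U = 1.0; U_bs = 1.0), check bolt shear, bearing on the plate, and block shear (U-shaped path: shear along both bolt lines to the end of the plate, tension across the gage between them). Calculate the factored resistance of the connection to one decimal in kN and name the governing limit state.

Bolt shear: A_b = π(22)²/4 = 380.13 mm². φR_n = 0.75 × 469 × 380.13 × 8 × 2 = 2139.4 kN.
Bearing (12 mm plate, F_u = 400 MPa): end bolts L_c = 36 − 24/2 = 24, R_n = min(1.2×24×12×400, 2.4×22×12×400) = 138.24 kN/bolt; interior L_c = 68 − 24 = 44, R_n = 253.44 kN/bolt. φR_n = 0.75 × (2×138.24 + 6×253.44) = 1347.8 kN.
Block shear: shear path 2×[36+3×68] = 2×240 mm, A_gv = 5760, A_nv = 2×(240 − 3.5×26)×12 = 3576 mm²; tension across gage: (86 − 1×26)×12 = 720 mm². R_n = min(0.6×400×3576, 0.6×250×5760) + 1.0×400×720 = min(858.24, 864) + 288 = 1146.2 kN. φR_n = 0.75 × 1146.2 = 859.7 kN.
Governing: min(2139.4, 1347.8, 859.7) = 859.7 kN → block shear.

859.7 kN (block shear governs)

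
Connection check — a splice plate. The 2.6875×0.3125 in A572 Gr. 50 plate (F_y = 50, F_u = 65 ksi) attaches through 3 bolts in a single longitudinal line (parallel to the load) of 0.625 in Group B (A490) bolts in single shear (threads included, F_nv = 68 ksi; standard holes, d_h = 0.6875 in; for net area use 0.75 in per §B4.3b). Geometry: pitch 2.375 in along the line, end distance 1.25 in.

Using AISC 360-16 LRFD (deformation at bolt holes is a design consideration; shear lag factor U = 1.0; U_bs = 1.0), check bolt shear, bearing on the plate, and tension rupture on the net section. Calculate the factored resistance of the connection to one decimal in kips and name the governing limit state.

29.5 kips (net-section rupture governs)

Bolt shear: A_b = π(0.625)²/4 = 0.3068 in². φR_n = 0.75 × 68 × 0.3068 × 3 × 1 = 46.9 kips.
Bearing (0.3125 in plate, F_u = 65 ksi): end bolts L_c = 1.25 − 0.6875/2 = 0.90625, R_n = min(1.2×0.90625×0.3125×65, 2.4×0.625×0.3125×65) = 22.09 kips/bolt; interior L_c = 2.375 − 0.6875 = 1.6875, R_n = 30.469 kips/bolt. φR_n = 0.75 × (1×22.09 + 2×30.469) = 62.3 kips.
Tension rupture (net): A_n = (2.6875 − 1×0.75)×0.3125 = 0.60547 in² (U = 1.0, A_e = A_n). φR_n = 0.75 × 65 × 0.60547 = 29.5 kips.
Governing: min(46.9, 62.3, 29.5) = 29.5 kips → net-section rupture.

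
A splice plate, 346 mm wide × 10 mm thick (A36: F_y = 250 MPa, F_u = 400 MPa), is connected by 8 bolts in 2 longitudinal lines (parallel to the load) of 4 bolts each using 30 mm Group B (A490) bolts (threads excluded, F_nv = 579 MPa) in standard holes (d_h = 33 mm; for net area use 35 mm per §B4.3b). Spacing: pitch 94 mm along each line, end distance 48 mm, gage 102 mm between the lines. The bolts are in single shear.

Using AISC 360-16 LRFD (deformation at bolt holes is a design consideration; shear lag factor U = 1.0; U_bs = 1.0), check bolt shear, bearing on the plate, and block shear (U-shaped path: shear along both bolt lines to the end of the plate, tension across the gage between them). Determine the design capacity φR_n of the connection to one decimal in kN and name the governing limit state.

Bolt shear: A_b = π(30)²/4 = 706.86 mm². φR_n = 0.75 × 579 × 706.86 × 8 × 1 = 2455.6 kN.
Bearing (10 mm plate, F_u = 400 MPa): end bolts L_c = 48 − 33/2 = 31.5, R_n = min(1.2×31.5×10×400, 2.4×30×10×400) = 151.2 kN/bolt; interior L_c = 94 − 33 = 61, R_n = 288 kN/bolt. φR_n = 0.75 × (2×151.2 + 6×288) = 1522.8 kN.
Block shear: shear path 2×[48+3×94] = 2×330 mm, A_gv = 6600, A_nv = 2×(330 − 3.5×35)×10 = 4150 mm²; tension across gage: (102 − 1×35)×10 = 670 mm². R_n = min(0.6×400×4150, 0.6×250×6600) + 1.0×400×670 = min(996, 990) + 268 = 1258 kN. φR_n = 0.75 × 1258 = 943.5 kN.
Governing: min(2455.6, 1522.8, 943.5) = 943.5 kN → block shear.

943.5 kN (block shear governs)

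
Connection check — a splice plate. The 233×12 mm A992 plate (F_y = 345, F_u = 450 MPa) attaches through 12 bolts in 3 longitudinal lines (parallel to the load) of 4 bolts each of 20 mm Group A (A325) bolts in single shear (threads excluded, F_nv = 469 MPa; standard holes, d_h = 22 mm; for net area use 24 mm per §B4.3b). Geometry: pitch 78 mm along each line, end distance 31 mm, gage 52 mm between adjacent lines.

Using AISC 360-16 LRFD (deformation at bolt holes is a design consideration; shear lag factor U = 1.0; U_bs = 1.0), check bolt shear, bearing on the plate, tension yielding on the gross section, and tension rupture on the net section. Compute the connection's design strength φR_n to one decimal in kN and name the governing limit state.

Bolt shear: A_b = π(20)²/4 = 314.16 mm². φR_n = 0.75 × 469 × 314.16 × 12 × 1 = 1326.1 kN.
Bearing (12 mm plate, F_u = 450 MPa): end bolts L_c = 31 − 22/2 = 20, R_n = min(1.2×20×12×450, 2.4×20×12×450) = 129.6 kN/bolt; interior L_c = 78 − 22 = 56, R_n = 259.2 kN/bolt. φR_n = 0.75 × (3×129.6 + 9×259.2) = 2041.2 kN.
Tension yield (gross): A_g = 233×12 = 2796 mm². φR_n = 0.90 × 345 × 2796 = 868.2 kN.
Tension rupture (net): A_n = (233 − 3×24)×12 = 1932 mm² (U = 1.0, A_e = A_n). φR_n = 0.75 × 450 × 1932 = 652.1 kN.
Governing: min(1326.1, 2041.2, 868.2, 652.1) = 652.1 kN → net-section rupture.

652.1 kN (net-section rupture governs)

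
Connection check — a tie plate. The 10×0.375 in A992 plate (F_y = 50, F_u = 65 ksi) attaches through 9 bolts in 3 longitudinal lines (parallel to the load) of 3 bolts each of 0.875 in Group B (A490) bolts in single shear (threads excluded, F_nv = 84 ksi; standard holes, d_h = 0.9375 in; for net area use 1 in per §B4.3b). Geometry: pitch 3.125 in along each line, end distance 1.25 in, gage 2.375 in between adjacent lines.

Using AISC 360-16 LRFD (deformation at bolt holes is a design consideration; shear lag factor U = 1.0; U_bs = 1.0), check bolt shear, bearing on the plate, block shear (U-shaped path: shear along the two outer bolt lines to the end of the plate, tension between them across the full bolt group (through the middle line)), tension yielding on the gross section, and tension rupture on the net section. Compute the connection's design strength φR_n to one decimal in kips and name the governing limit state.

Bolt shear: A_b = π(0.875)²/4 = 0.60132 in². φR_n = 0.75 × 84 × 0.60132 × 9 × 1 = 340.9 kips.
Bearing (0.375 in plate, F_u = 65 ksi): end bolts L_c = 1.25 − 0.9375/2 = 0.78125, R_n = min(1.2×0.78125×0.375×65, 2.4×0.875×0.375×65) = 22.852 kips/bolt; interior L_c = 3.125 − 0.9375 = 2.1875, R_n = 51.188 kips/bolt. φR_n = 0.75 × (3×22.852 + 6×51.188) = 281.8 kips.
Block shear: shear path 2×[1.25+2×3.125] = 2×7.5 in, A_gv = 5.625, A_nv = 2×(7.5 − 2.5×1)×0.375 = 3.75 in²; tension across gage: (4.75 − 2×1)×0.375 = 1.0313 in². R_n = min(0.6×65×3.75, 0.6×50×5.625) + 1.0×65×1.0313 = min(146.25, 168.75) + 67.035 = 213.29 kips. φR_n = 0.75 × 213.29 = 160.0 kips.
Tension yield (gross): A_g = 10×0.375 = 3.75 in². φR_n = 0.90 × 50 × 3.75 = 168.8 kips.
Tension rupture (net): A_n = (10 − 3×1)×0.375 = 2.625 in² (U = 1.0, A_e = A_n). φR_n = 0.75 × 65 × 2.625 = 128.0 kips.
Governing: min(340.9, 281.8, 160.0, 168.8, 128.0) = 128.0 kips → net-section rupture.

128.0 kips (net-section rupture governs)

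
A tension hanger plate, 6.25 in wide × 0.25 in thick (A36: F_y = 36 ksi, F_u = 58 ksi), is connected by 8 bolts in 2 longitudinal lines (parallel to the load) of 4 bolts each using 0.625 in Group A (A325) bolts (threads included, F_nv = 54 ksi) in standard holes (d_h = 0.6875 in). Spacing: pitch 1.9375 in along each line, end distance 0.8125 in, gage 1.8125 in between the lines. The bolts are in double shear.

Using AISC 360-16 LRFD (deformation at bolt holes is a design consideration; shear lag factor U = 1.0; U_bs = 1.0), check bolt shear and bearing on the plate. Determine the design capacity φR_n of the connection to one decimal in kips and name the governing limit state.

110.1 kips (bearing governs)

Bolt shear: A_b = π(0.625)²/4 = 0.3068 in². φR_n = 0.75 × 54 × 0.3068 × 8 × 2 = 198.8 kips.
Bearing (0.25 in plate, F_u = 58 ksi): end bolts L_c = 0.8125 − 0.6875/2 = 0.46875, R_n = min(1.2×0.46875×0.25×58, 2.4×0.625×0.25×58) = 8.1563 kips/bolt; interior L_c = 1.9375 − 0.6875 = 1.25, R_n = 21.75 kips/bolt. φR_n = 0.75 × (2×8.1563 + 6×21.75) = 110.1 kips.
Governing: min(198.8, 110.1) = 110.1 kips → bearing.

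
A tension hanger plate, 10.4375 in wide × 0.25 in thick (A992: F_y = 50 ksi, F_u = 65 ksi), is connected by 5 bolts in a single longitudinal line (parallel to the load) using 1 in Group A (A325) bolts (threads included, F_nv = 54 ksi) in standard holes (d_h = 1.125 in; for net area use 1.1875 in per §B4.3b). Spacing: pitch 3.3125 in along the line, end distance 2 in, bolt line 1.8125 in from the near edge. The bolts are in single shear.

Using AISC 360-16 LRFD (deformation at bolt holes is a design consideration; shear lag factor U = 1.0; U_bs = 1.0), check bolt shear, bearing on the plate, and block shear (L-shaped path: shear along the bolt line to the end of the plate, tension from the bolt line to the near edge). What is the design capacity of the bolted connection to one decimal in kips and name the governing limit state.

Bolt shear: A_b = π(1)²/4 = 0.7854 in². φR_n = 0.75 × 54 × 0.7854 × 5 × 1 = 159.0 kips.
Bearing (0.25 in plate, F_u = 65 ksi): end bolts L_c = 2 − 1.125/2 = 1.4375, R_n = min(1.2×1.4375×0.25×65, 2.4×1×0.25×65) = 28.031 kips/bolt; interior L_c = 3.3125 − 1.125 = 2.1875, R_n = 39 kips/bolt. φR_n = 0.75 × (1×28.031 + 4×39) = 138.0 kips.
Block shear: shear path 1×[2+4×3.3125] = 1×15.25 in, A_gv = 3.8125, A_nv = 1×(15.25 − 4.5×1.1875)×0.25 = 2.4766 in²; tension to near edge: (1.8125 − 0.5×1.1875)×0.25 = 0.30469 in². R_n = min(0.6×65×2.4766, 0.6×50×3.8125) + 1.0×65×0.30469 = min(96.587, 114.38) + 19.805 = 116.39 kips. φR_n = 0.75 × 116.39 = 87.3 kips.
Governing: min(159.0, 138.0, 87.3) = 87.3 kips → block shear.

87.3 kips (block shear governs)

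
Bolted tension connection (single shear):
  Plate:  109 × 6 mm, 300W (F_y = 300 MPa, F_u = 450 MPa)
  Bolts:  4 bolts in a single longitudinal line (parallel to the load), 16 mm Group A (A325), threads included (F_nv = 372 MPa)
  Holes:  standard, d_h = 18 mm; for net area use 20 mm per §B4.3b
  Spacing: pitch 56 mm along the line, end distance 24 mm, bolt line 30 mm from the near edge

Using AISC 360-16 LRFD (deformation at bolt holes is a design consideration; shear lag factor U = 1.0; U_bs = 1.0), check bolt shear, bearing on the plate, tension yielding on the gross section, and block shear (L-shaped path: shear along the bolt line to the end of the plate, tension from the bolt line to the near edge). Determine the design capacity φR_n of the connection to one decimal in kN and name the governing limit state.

176.6 kN (gross-section yield governs)

Bolt shear: A_b = π(16)²/4 = 201.06 mm². φR_n = 0.75 × 372 × 201.06 × 4 × 1 = 224.4 kN.
Bearing (6 mm plate, F_u = 450 MPa): end bolts L_c = 24 − 18/2 = 15, R_n = min(1.2×15×6×450, 2.4×16×6×450) = 48.6 kN/bolt; interior L_c = 56 − 18 = 38, R_n = 103.68 kN/bolt. φR_n = 0.75 × (1×48.6 + 3×103.68) = 269.7 kN.
Tension yield (gross): A_g = 109×6 = 654 mm². φR_n = 0.90 × 300 × 654 = 176.6 kN.
Block shear: shear path 1×[24+3×56] = 1×192 mm, A_gv = 1152, A_nv = 1×(192 − 3.5×20)×6 = 732 mm²; tension to near edge: (30 − 0.5×20)×6 = 120 mm². R_n = min(0.6×450×732, 0.6×300×1152) + 1.0×450×120 = min(197.64, 207.36) + 54 = 251.64 kN. φR_n = 0.75 × 251.64 = 188.7 kN.
Governing: min(224.4, 269.7, 176.6, 188.7) = 176.6 kN → gross-section yield.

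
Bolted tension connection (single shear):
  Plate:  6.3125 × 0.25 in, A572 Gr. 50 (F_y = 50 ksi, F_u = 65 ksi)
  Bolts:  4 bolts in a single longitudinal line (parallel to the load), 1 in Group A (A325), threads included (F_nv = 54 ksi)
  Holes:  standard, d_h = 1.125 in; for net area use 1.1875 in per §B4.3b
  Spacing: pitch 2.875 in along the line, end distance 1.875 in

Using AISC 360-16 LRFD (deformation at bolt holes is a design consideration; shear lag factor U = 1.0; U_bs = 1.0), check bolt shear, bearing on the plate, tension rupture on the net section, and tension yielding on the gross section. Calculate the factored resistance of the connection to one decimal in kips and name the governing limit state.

Bolt shear: A_b = π(1)²/4 = 0.7854 in². φR_n = 0.75 × 54 × 0.7854 × 4 × 1 = 127.2 kips.
Bearing (0.25 in plate, F_u = 65 ksi): end bolts L_c = 1.875 − 1.125/2 = 1.3125, R_n = min(1.2×1.3125×0.25×65, 2.4×1×0.25×65) = 25.594 kips/bolt; interior L_c = 2.875 − 1.125 = 1.75, R_n = 34.125 kips/bolt. φR_n = 0.75 × (1×25.594 + 3×34.125) = 96.0 kips.
Tension rupture (net): A_n = (6.3125 − 1×1.1875)×0.25 = 1.2813 in² (U = 1.0, A_e = A_n). φR_n = 0.75 × 65 × 1.2813 = 62.5 kips.
Tension yield (gross): A_g = 6.3125×0.25 = 1.5781 in². φR_n = 0.90 × 50 × 1.5781 = 71.0 kips.
Governing: min(127.2, 96.0, 62.5, 71.0) = 62.5 kips → net-section rupture.

62.5 kips (net-section rupture governs)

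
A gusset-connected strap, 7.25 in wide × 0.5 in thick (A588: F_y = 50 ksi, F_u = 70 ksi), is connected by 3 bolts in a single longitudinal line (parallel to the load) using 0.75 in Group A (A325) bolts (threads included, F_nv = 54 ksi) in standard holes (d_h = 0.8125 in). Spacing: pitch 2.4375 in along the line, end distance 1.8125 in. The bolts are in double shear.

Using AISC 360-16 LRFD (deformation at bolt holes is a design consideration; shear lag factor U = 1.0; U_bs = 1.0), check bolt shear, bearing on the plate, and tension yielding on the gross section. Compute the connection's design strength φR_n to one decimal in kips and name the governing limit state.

107.4 kips (bolt shear governs)

Bolt shear: A_b = π(0.75)²/4 = 0.44179 in². φR_n = 0.75 × 54 × 0.44179 × 3 × 2 = 107.4 kips.
Bearing (0.5 in plate, F_u = 70 ksi): end bolts L_c = 1.8125 − 0.8125/2 = 1.40625, R_n = min(1.2×1.40625×0.5×70, 2.4×0.75×0.5×70) = 59.063 kips/bolt; interior L_c = 2.4375 − 0.8125 = 1.625, R_n = 63 kips/bolt. φR_n = 0.75 × (1×59.063 + 2×63) = 138.8 kips.
Tension yield (gross): A_g = 7.25×0.5 = 3.625 in². φR_n = 0.90 × 50 × 3.625 = 163.1 kips.
Governing: min(107.4, 138.8, 163.1) = 107.4 kips → bolt shear.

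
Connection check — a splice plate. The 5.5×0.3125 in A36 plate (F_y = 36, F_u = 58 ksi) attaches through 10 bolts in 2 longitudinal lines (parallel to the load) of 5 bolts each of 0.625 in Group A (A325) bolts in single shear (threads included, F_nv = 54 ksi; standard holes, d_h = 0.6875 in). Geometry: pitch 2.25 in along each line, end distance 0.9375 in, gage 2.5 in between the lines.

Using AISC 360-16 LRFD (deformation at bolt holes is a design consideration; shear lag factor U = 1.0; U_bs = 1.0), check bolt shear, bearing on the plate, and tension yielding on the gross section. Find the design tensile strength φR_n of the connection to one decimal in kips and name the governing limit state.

55.7 kips (gross-section yield governs)

Bolt shear: A_b = π(0.625)²/4 = 0.3068 in². φR_n = 0.75 × 54 × 0.3068 × 10 × 1 = 124.3 kips.
Bearing (0.3125 in plate, F_u = 58 ksi): end bolts L_c = 0.9375 − 0.6875/2 = 0.59375, R_n = min(1.2×0.59375×0.3125×58, 2.4×0.625×0.3125×58) = 12.914 kips/bolt; interior L_c = 2.25 − 0.6875 = 1.5625, R_n = 27.188 kips/bolt. φR_n = 0.75 × (2×12.914 + 8×27.188) = 182.5 kips.
Tension yield (gross): A_g = 5.5×0.3125 = 1.7188 in². φR_n = 0.90 × 36 × 1.7188 = 55.7 kips.
Governing: min(124.3, 182.5, 55.7) = 55.7 kips → gross-section yield.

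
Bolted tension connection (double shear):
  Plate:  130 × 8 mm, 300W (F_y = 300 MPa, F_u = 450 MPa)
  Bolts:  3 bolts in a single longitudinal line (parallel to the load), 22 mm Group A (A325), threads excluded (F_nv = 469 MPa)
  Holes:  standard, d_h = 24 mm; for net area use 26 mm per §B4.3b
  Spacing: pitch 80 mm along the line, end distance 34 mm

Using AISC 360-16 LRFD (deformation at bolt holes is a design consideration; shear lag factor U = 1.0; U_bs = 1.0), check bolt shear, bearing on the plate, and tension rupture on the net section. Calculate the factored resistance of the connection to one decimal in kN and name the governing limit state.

280.8 kN (net-section rupture governs)

Bolt shear: A_b = π(22)²/4 = 380.13 mm². φR_n = 0.75 × 469 × 380.13 × 3 × 2 = 802.3 kN.
Bearing (8 mm plate, F_u = 450 MPa): end bolts L_c = 34 − 24/2 = 22, R_n = min(1.2×22×8×450, 2.4×22×8×450) = 95.04 kN/bolt; interior L_c = 80 − 24 = 56, R_n = 190.08 kN/bolt. φR_n = 0.75 × (1×95.04 + 2×190.08) = 356.4 kN.
Tension rupture (net): A_n = (130 − 1×26)×8 = 832 mm² (U = 1.0, A_e = A_n). φR_n = 0.75 × 450 × 832 = 280.8 kN.
Governing: min(802.3, 356.4, 280.8) = 280.8 kN → net-section rupture.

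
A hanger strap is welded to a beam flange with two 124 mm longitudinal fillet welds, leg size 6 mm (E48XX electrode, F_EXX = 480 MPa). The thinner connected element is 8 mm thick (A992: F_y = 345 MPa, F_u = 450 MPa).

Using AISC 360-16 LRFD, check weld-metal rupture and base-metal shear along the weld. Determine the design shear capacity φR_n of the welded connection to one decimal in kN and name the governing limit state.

227.2 kN (weld metal governs)

Weld metal: throat = 0.707×6 = 4.242 mm, L = 2×124 = 248 mm. φR_n = 0.75 × 0.6 × 480 × 4.242 × 248 = 227.2 kN.
Base metal shear (8 mm plate): yield φR_n = 1.0×0.6×345×8×248 = 410.7 kN; rupture φR_n = 0.75×0.6×450×8×248 = 401.8 kN; take 401.8 kN (rupture).
Governing: min(227.2, 401.8) = 227.2 kN → weld metal.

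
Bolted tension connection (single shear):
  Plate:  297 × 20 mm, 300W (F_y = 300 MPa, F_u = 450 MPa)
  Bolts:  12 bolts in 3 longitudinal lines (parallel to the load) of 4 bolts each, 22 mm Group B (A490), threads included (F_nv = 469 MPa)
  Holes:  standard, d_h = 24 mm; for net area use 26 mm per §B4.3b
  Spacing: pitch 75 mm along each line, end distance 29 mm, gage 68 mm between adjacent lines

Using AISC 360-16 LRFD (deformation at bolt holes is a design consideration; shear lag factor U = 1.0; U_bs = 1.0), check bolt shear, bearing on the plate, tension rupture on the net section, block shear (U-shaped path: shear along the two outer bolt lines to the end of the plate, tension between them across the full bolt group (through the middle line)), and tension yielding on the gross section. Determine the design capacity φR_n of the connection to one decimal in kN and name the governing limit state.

Bolt shear: A_b = π(22)²/4 = 380.13 mm². φR_n = 0.75 × 469 × 380.13 × 12 × 1 = 1604.5 kN.
Bearing (20 mm plate, F_u = 450 MPa): end bolts L_c = 29 − 24/2 = 17, R_n = min(1.2×17×20×450, 2.4×22×20×450) = 183.6 kN/bolt; interior L_c = 75 − 24 = 51, R_n = 475.2 kN/bolt. φR_n = 0.75 × (3×183.6 + 9×475.2) = 3620.7 kN.
Tension rupture (net): A_n = (297 − 3×26)×20 = 4380 mm² (U = 1.0, A_e = A_n). φR_n = 0.75 × 450 × 4380 = 1478.3 kN.
Block shear: shear path 2×[29+3×75] = 2×254 mm, A_gv = 10160, A_nv = 2×(254 − 3.5×26)×20 = 6520 mm²; tension across gage: (136 − 2×26)×20 = 1680 mm². R_n = min(0.6×450×6520, 0.6×300×10160) + 1.0×450×1680 = min(1760.4, 1828.8) + 756 = 2516.4 kN. φR_n = 0.75 × 2516.4 = 1887.3 kN.
Tension yield (gross): A_g = 297×20 = 5940 mm². φR_n = 0.90 × 300 × 5940 = 1603.8 kN.
Governing: min(1604.5, 3620.7, 1478.3, 1887.3, 1603.8) = 1478.3 kN → net-section rupture.

1478.3 kN (net-section rupture governs)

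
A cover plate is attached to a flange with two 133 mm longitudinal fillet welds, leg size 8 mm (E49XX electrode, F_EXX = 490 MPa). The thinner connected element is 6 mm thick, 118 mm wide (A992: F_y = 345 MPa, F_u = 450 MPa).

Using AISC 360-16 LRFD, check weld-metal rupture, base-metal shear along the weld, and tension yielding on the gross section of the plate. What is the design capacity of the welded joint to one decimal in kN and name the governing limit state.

219.8 kN (gross-section yield governs)

Weld metal: throat = 0.707×8 = 5.656 mm, L = 2×133 = 266 mm. φR_n = 0.75 × 0.6 × 490 × 5.656 × 266 = 331.7 kN.
Base metal shear (6 mm plate): yield φR_n = 1.0×0.6×345×6×266 = 330.4 kN; rupture φR_n = 0.75×0.6×450×6×266 = 323.2 kN; take 323.2 kN (rupture).
Tension yield (gross): A_g = 118×6 = 708 mm². φR_n = 0.90 × 345 × 708 = 219.8 kN.
Governing: min(331.7, 323.2, 219.8) = 219.8 kN → gross-section yield.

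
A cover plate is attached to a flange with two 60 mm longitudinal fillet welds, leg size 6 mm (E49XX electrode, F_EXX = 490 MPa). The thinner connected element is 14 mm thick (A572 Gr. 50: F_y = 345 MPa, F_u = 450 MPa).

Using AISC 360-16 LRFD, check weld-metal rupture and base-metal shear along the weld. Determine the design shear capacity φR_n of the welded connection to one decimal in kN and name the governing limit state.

Weld metal: throat = 0.707×6 = 4.242 mm, L = 2×60 = 120 mm. φR_n = 0.75 × 0.6 × 490 × 4.242 × 120 = 112.2 kN.
Base metal shear (14 mm plate): yield φR_n = 1.0×0.6×345×14×120 = 347.8 kN; rupture φR_n = 0.75×0.6×450×14×120 = 340.2 kN; take 340.2 kN (rupture).
Governing: min(112.2, 340.2) = 112.2 kN → weld metal.

112.2 kN (weld metal governs)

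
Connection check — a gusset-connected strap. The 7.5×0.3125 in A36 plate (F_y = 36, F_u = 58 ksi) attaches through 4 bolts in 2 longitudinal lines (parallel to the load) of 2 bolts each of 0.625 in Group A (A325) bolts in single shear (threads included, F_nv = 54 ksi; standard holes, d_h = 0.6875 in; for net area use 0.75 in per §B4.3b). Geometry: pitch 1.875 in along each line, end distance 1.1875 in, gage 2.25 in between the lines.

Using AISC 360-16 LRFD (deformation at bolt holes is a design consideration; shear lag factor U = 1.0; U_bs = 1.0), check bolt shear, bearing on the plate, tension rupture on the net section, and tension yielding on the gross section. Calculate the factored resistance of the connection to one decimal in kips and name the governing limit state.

49.7 kips (bolt shear governs)

Bolt shear: A_b = π(0.625)²/4 = 0.3068 in². φR_n = 0.75 × 54 × 0.3068 × 4 × 1 = 49.7 kips.
Bearing (0.3125 in plate, F_u = 58 ksi): end bolts L_c = 1.1875 − 0.6875/2 = 0.84375, R_n = min(1.2×0.84375×0.3125×58, 2.4×0.625×0.3125×58) = 18.352 kips/bolt; interior L_c = 1.875 − 0.6875 = 1.1875, R_n = 25.828 kips/bolt. φR_n = 0.75 × (2×18.352 + 2×25.828) = 66.3 kips.
Tension rupture (net): A_n = (7.5 − 2×0.75)×0.3125 = 1.875 in² (U = 1.0, A_e = A_n). φR_n = 0.75 × 58 × 1.875 = 81.6 kips.
Tension yield (gross): A_g = 7.5×0.3125 = 2.3438 in². φR_n = 0.90 × 36 × 2.3438 = 75.9 kips.
Governing: min(49.7, 66.3, 81.6, 75.9) = 49.7 kips → bolt shear.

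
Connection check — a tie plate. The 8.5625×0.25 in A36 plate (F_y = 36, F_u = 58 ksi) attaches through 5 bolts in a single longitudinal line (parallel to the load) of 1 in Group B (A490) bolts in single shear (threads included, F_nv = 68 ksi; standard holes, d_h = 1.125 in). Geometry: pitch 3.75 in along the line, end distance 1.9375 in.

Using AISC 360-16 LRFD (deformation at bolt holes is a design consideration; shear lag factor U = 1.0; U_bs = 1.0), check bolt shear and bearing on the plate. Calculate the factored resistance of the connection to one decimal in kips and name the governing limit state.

Bolt shear: A_b = π(1)²/4 = 0.7854 in². φR_n = 0.75 × 68 × 0.7854 × 5 × 1 = 200.3 kips.
Bearing (0.25 in plate, F_u = 58 ksi): end bolts L_c = 1.9375 − 1.125/2 = 1.375, R_n = min(1.2×1.375×0.25×58, 2.4×1×0.25×58) = 23.925 kips/bolt; interior L_c = 3.75 − 1.125 = 2.625, R_n = 34.8 kips/bolt. φR_n = 0.75 × (1×23.925 + 4×34.8) = 122.3 kips.
Governing: min(200.3, 122.3) = 122.3 kips → bearing.

122.3 kips (bearing governs)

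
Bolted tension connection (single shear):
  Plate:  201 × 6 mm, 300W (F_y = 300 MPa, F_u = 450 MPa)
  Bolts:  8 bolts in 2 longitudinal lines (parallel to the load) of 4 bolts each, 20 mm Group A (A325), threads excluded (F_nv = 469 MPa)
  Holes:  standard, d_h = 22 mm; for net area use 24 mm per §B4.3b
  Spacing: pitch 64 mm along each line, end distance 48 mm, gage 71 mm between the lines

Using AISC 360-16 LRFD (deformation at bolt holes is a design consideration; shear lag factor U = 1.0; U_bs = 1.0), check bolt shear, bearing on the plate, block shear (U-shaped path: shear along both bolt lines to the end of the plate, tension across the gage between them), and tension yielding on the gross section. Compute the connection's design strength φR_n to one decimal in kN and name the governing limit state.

Bolt shear: A_b = π(20)²/4 = 314.16 mm². φR_n = 0.75 × 469 × 314.16 × 8 × 1 = 884.0 kN.
Bearing (6 mm plate, F_u = 450 MPa): end bolts L_c = 48 − 22/2 = 37, R_n = min(1.2×37×6×450, 2.4×20×6×450) = 119.88 kN/bolt; interior L_c = 64 − 22 = 42, R_n = 129.6 kN/bolt. φR_n = 0.75 × (2×119.88 + 6×129.6) = 763.0 kN.
Block shear: shear path 2×[48+3×64] = 2×240 mm, A_gv = 2880, A_nv = 2×(240 − 3.5×24)×6 = 1872 mm²; tension across gage: (71 − 1×24)×6 = 282 mm². R_n = min(0.6×450×1872, 0.6×300×2880) + 1.0×450×282 = min(505.44, 518.4) + 126.9 = 632.34 kN. φR_n = 0.75 × 632.34 = 474.3 kN.
Tension yield (gross): A_g = 201×6 = 1206 mm². φR_n = 0.90 × 300 × 1206 = 325.6 kN.
Governing: min(884.0, 763.0, 474.3, 325.6) = 325.6 kN → gross-section yield.

325.6 kN (gross-section yield governs)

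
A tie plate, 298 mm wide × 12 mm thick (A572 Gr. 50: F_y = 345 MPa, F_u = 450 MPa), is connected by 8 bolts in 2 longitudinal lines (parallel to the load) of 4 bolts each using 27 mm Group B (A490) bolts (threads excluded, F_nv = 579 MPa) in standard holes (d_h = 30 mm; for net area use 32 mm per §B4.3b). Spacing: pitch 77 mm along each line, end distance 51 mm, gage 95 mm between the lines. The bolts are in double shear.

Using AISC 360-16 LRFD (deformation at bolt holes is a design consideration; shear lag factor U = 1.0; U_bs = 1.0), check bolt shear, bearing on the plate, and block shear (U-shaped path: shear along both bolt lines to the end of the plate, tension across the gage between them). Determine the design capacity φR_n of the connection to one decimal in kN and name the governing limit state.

Bolt shear: A_b = π(27)²/4 = 572.56 mm². φR_n = 0.75 × 579 × 572.56 × 8 × 2 = 3978.1 kN.
Bearing (12 mm plate, F_u = 450 MPa): end bolts L_c = 51 − 30/2 = 36, R_n = min(1.2×36×12×450, 2.4×27×12×450) = 233.28 kN/bolt; interior L_c = 77 − 30 = 47, R_n = 304.56 kN/bolt. φR_n = 0.75 × (2×233.28 + 6×304.56) = 1720.4 kN.
Block shear: shear path 2×[51+3×77] = 2×282 mm, A_gv = 6768, A_nv = 2×(282 − 3.5×32)×12 = 4080 mm²; tension across gage: (95 − 1×32)×12 = 756 mm². R_n = min(0.6×450×4080, 0.6×345×6768) + 1.0×450×756 = min(1101.6, 1401) + 340.2 = 1441.8 kN. φR_n = 0.75 × 1441.8 = 1081.4 kN.
Governing: min(3978.1, 1720.4, 1081.4) = 1081.4 kN → block shear.

1081.4 kN (block shear governs)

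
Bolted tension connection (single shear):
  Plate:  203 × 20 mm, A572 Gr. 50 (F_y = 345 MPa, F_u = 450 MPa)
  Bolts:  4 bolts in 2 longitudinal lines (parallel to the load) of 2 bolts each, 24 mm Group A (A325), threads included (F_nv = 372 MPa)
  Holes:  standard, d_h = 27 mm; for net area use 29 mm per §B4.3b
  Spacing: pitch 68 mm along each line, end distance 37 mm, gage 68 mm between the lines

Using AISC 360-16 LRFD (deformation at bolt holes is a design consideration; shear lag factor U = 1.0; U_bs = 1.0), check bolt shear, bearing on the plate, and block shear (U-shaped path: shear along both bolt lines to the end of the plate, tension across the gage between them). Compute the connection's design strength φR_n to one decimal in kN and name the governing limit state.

Bolt shear: A_b = π(24)²/4 = 452.39 mm². φR_n = 0.75 × 372 × 452.39 × 4 × 1 = 504.9 kN.
Bearing (20 mm plate, F_u = 450 MPa): end bolts L_c = 37 − 27/2 = 23.5, R_n = min(1.2×23.5×20×450, 2.4×24×20×450) = 253.8 kN/bolt; interior L_c = 68 − 27 = 41, R_n = 442.8 kN/bolt. φR_n = 0.75 × (2×253.8 + 2×442.8) = 1044.9 kN.
Block shear: shear path 2×[37+1×68] = 2×105 mm, A_gv = 4200, A_nv = 2×(105 − 1.5×29)×20 = 2460 mm²; tension across gage: (68 − 1×29)×20 = 780 mm². R_n = min(0.6×450×2460, 0.6×345×4200) + 1.0×450×780 = min(664.2, 869.4) + 351 = 1015.2 kN. φR_n = 0.75 × 1015.2 = 761.4 kN.
Governing: min(504.9, 1044.9, 761.4) = 504.9 kN → bolt shear.

504.9 kN (bolt shear governs)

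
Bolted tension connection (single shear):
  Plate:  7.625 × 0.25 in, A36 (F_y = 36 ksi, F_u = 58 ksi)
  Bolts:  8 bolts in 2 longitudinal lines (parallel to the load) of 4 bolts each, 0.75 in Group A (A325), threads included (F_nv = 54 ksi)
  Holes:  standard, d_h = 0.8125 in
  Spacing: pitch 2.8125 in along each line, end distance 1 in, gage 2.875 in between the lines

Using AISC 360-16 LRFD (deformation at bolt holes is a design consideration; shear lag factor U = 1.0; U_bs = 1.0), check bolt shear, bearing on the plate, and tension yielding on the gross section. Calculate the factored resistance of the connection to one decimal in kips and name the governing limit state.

Bolt shear: A_b = π(0.75)²/4 = 0.44179 in². φR_n = 0.75 × 54 × 0.44179 × 8 × 1 = 143.1 kips.
Bearing (0.25 in plate, F_u = 58 ksi): end bolts L_c = 1 − 0.8125/2 = 0.59375, R_n = min(1.2×0.59375×0.25×58, 2.4×0.75×0.25×58) = 10.331 kips/bolt; interior L_c = 2.8125 − 0.8125 = 2, R_n = 26.1 kips/bolt. φR_n = 0.75 × (2×10.331 + 6×26.1) = 132.9 kips.
Tension yield (gross): A_g = 7.625×0.25 = 1.9063 in². φR_n = 0.90 × 36 × 1.9063 = 61.8 kips.
Governing: min(143.1, 132.9, 61.8) = 61.8 kips → gross-section yield.

61.8 kips (gross-section yield governs)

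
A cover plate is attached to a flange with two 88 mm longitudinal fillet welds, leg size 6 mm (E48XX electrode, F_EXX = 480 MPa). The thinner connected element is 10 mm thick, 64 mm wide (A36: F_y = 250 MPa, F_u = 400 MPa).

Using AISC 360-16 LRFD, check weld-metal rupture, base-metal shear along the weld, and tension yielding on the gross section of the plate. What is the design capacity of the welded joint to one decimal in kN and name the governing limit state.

Weld metal: throat = 0.707×6 = 4.242 mm, L = 2×88 = 176 mm. φR_n = 0.75 × 0.6 × 480 × 4.242 × 176 = 161.3 kN.
Base metal shear (10 mm plate): yield φR_n = 1.0×0.6×250×10×176 = 264.0 kN; rupture φR_n = 0.75×0.6×400×10×176 = 316.8 kN; take 264.0 kN (yield).
Tension yield (gross): A_g = 64×10 = 640 mm². φR_n = 0.90 × 250 × 640 = 144.0 kN.
Governing: min(161.3, 264.0, 144.0) = 144.0 kN → gross-section yield.

144.0 kN (gross-section yield governs)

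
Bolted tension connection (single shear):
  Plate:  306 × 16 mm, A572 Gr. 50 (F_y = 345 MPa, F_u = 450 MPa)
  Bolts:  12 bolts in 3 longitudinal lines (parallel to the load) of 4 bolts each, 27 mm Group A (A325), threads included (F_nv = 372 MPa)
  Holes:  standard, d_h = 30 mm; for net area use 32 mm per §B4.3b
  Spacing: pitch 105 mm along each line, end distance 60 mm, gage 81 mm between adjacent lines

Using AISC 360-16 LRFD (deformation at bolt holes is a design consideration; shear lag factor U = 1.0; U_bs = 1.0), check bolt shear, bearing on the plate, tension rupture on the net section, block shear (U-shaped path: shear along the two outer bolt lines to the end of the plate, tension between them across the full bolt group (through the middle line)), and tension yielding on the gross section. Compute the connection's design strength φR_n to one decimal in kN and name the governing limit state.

1134.0 kN (net-section rupture governs)

Bolt shear: A_b = π(27)²/4 = 572.56 mm². φR_n = 0.75 × 372 × 572.56 × 12 × 1 = 1916.9 kN.
Bearing (16 mm plate, F_u = 450 MPa): end bolts L_c = 60 − 30/2 = 45, R_n = min(1.2×45×16×450, 2.4×27×16×450) = 388.8 kN/bolt; interior L_c = 105 − 30 = 75, R_n = 466.56 kN/bolt. φR_n = 0.75 × (3×388.8 + 9×466.56) = 4024.1 kN.
Tension rupture (net): A_n = (306 − 3×32)×16 = 3360 mm² (U = 1.0, A_e = A_n). φR_n = 0.75 × 450 × 3360 = 1134.0 kN.
Block shear: shear path 2×[60+3×105] = 2×375 mm, A_gv = 12000, A_nv = 2×(375 − 3.5×32)×16 = 8416 mm²; tension across gage: (162 − 2×32)×16 = 1568 mm². R_n = min(0.6×450×8416, 0.6×345×12000) + 1.0×450×1568 = min(2272.3, 2484) + 705.6 = 2977.9 kN. φR_n = 0.75 × 2977.9 = 2233.4 kN.
Tension yield (gross): A_g = 306×16 = 4896 mm². φR_n = 0.90 × 345 × 4896 = 1520.2 kN.
Governing: min(1916.9, 4024.1, 1134.0, 2233.4, 1520.2) = 1134.0 kN → net-section rupture.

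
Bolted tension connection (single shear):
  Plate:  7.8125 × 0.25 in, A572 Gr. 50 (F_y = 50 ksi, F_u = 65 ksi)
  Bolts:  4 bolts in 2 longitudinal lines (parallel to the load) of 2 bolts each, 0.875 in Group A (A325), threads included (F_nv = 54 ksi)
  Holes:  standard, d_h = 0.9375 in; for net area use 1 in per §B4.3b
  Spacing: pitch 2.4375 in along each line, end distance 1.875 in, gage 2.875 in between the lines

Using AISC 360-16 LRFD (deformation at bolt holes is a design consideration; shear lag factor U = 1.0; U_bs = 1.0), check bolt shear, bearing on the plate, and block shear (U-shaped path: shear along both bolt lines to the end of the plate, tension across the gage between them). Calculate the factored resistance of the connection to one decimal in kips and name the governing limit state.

Bolt shear: A_b = π(0.875)²/4 = 0.60132 in². φR_n = 0.75 × 54 × 0.60132 × 4 × 1 = 97.4 kips.
Bearing (0.25 in plate, F_u = 65 ksi): end bolts L_c = 1.875 − 0.9375/2 = 1.40625, R_n = min(1.2×1.40625×0.25×65, 2.4×0.875×0.25×65) = 27.422 kips/bolt; interior L_c = 2.4375 − 0.9375 = 1.5, R_n = 29.25 kips/bolt. φR_n = 0.75 × (2×27.422 + 2×29.25) = 85.0 kips.
Block shear: shear path 2×[1.875+1×2.4375] = 2×4.3125 in, A_gv = 2.1563, A_nv = 2×(4.3125 − 1.5×1)×0.25 = 1.4063 in²; tension across gage: (2.875 − 1×1)×0.25 = 0.46875 in². R_n = min(0.6×65×1.4063, 0.6×50×2.1563) + 1.0×65×0.46875 = min(54.846, 64.689) + 30.469 = 85.315 kips. φR_n = 0.75 × 85.315 = 64.0 kips.
Governing: min(97.4, 85.0, 64.0) = 64.0 kips → block shear.

64.0 kips (block shear governs)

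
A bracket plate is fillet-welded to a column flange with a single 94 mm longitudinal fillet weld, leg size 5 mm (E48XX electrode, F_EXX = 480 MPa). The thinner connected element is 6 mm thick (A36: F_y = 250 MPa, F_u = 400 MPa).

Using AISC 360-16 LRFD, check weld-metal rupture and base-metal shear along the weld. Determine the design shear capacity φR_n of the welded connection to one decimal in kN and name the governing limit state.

Weld metal: throat = 0.707×5 = 3.535 mm, L = 94 mm. φR_n = 0.75 × 0.6 × 480 × 3.535 × 94 = 71.8 kN.
Base metal shear (6 mm plate): yield φR_n = 1.0×0.6×250×6×94 = 84.6 kN; rupture φR_n = 0.75×0.6×400×6×94 = 101.5 kN; take 84.6 kN (yield).
Governing: min(71.8, 84.6) = 71.8 kN → weld metal.

71.8 kN (weld metal governs)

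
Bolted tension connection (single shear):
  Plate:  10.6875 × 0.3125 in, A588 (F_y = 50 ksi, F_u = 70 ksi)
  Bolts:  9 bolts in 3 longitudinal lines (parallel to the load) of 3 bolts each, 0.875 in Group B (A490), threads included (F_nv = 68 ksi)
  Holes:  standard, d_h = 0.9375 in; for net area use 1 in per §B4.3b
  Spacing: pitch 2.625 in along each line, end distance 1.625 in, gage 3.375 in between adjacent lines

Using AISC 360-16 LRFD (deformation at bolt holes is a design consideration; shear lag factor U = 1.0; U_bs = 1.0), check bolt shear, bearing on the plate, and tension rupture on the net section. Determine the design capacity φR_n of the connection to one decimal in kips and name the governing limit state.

126.1 kips (net-section rupture governs)

Bolt shear: A_b = π(0.875)²/4 = 0.60132 in². φR_n = 0.75 × 68 × 0.60132 × 9 × 1 = 276.0 kips.
Bearing (0.3125 in plate, F_u = 70 ksi): end bolts L_c = 1.625 − 0.9375/2 = 1.15625, R_n = min(1.2×1.15625×0.3125×70, 2.4×0.875×0.3125×70) = 30.352 kips/bolt; interior L_c = 2.625 − 0.9375 = 1.6875, R_n = 44.297 kips/bolt. φR_n = 0.75 × (3×30.352 + 6×44.297) = 267.6 kips.
Tension rupture (net): A_n = (10.6875 − 3×1)×0.3125 = 2.4023 in² (U = 1.0, A_e = A_n). φR_n = 0.75 × 70 × 2.4023 = 126.1 kips.
Governing: min(276.0, 267.6, 126.1) = 126.1 kips → net-section rupture.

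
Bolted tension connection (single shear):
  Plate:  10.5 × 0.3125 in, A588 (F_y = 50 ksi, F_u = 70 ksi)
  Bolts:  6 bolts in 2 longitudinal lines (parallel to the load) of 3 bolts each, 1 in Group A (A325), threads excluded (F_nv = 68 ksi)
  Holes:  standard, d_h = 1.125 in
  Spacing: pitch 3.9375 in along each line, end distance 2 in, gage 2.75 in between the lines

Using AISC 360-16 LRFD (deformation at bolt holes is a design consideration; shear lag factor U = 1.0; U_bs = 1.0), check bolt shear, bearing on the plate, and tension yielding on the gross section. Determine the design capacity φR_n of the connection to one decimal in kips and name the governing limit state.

147.7 kips (gross-section yield governs)

Bolt shear: A_b = π(1)²/4 = 0.7854 in². φR_n = 0.75 × 68 × 0.7854 × 6 × 1 = 240.3 kips.
Bearing (0.3125 in plate, F_u = 70 ksi): end bolts L_c = 2 − 1.125/2 = 1.4375, R_n = min(1.2×1.4375×0.3125×70, 2.4×1×0.3125×70) = 37.734 kips/bolt; interior L_c = 3.9375 − 1.125 = 2.8125, R_n = 52.5 kips/bolt. φR_n = 0.75 × (2×37.734 + 4×52.5) = 214.1 kips.
Tension yield (gross): A_g = 10.5×0.3125 = 3.2813 in². φR_n = 0.90 × 50 × 3.2813 = 147.7 kips.
Governing: min(240.3, 214.1, 147.7) = 147.7 kips → gross-section yield.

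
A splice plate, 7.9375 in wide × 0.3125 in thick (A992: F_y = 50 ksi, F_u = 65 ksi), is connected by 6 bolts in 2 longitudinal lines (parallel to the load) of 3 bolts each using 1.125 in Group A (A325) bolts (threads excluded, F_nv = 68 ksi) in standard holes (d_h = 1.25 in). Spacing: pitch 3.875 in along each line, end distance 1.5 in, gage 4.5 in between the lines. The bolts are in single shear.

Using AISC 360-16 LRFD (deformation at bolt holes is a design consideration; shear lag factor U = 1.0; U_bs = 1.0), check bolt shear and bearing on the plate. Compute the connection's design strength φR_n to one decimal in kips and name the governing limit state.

Bolt shear: A_b = π(1.125)²/4 = 0.99402 in². φR_n = 0.75 × 68 × 0.99402 × 6 × 1 = 304.2 kips.
Bearing (0.3125 in plate, F_u = 65 ksi): end bolts L_c = 1.5 − 1.25/2 = 0.875, R_n = min(1.2×0.875×0.3125×65, 2.4×1.125×0.3125×65) = 21.328 kips/bolt; interior L_c = 3.875 − 1.25 = 2.625, R_n = 54.844 kips/bolt. φR_n = 0.75 × (2×21.328 + 4×54.844) = 196.5 kips.
Governing: min(304.2, 196.5) = 196.5 kips → bearing.

196.5 kips (bearing governs)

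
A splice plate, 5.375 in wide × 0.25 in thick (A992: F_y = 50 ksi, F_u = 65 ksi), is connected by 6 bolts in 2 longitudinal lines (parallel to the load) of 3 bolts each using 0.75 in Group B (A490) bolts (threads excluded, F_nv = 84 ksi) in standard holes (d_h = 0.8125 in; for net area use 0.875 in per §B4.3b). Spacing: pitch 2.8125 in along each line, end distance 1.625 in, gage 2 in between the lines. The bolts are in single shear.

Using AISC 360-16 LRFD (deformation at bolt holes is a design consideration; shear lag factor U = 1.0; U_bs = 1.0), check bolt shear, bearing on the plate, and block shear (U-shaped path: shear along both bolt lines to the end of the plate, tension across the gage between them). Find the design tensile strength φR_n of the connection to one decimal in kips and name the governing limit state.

Bolt shear: A_b = π(0.75)²/4 = 0.44179 in². φR_n = 0.75 × 84 × 0.44179 × 6 × 1 = 167.0 kips.
Bearing (0.25 in plate, F_u = 65 ksi): end bolts L_c = 1.625 − 0.8125/2 = 1.21875, R_n = min(1.2×1.21875×0.25×65, 2.4×0.75×0.25×65) = 23.766 kips/bolt; interior L_c = 2.8125 − 0.8125 = 2, R_n = 29.25 kips/bolt. φR_n = 0.75 × (2×23.766 + 4×29.25) = 123.4 kips.
Block shear: shear path 2×[1.625+2×2.8125] = 2×7.25 in, A_gv = 3.625, A_nv = 2×(7.25 − 2.5×0.875)×0.25 = 2.5313 in²; tension across gage: (2 − 1×0.875)×0.25 = 0.28125 in². R_n = min(0.6×65×2.5313, 0.6×50×3.625) + 1.0×65×0.28125 = min(98.721, 108.75) + 18.281 = 117 kips. φR_n = 0.75 × 117 = 87.8 kips.
Governing: min(167.0, 123.4, 87.8) = 87.8 kips → block shear.

87.8 kips (block shear governs)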